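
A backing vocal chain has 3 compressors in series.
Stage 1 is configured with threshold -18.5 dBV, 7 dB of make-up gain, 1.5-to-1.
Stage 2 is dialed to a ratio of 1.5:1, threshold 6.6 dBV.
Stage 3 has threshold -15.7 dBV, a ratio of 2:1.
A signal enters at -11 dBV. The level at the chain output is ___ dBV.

-11.1 dBV

Stage 1: 7.5 dB above -18.5 dBV, reduced 1.5:1 to 5 dB above → -13.5 dBV; +7 dB make-up → -6.5 dBV.
Stage 2: -6.5 dBV is at or below the 6.6 dBV threshold — no compression; output -6.5 dBV.
Stage 3: 9.2 dB above -15.7 dBV, reduced 2:1 to 4.6 dB above → -11.1 dBV.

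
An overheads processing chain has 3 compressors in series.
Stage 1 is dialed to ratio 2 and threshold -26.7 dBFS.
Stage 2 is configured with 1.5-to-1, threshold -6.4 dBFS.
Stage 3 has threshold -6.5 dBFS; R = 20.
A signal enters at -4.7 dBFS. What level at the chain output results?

Stage 1: 22 dB above -26.7 dBFS, reduced 2:1 to 11 dB above → -15.7 dBFS.
Stage 2: -15.7 dBFS is at or below the -6.4 dBFS threshold — no compression; output -15.7 dBFS.
Stage 3: -15.7 dBFS ≤ -6.5 dBFS, so stage 3 doesn't engage; output -15.7 dBFS.

-15.7 dBFS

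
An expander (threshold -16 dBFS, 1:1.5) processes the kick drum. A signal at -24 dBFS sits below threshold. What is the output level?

-28 dBFS

Undershoot = (-16) − (-24) = 8 dB.
At 1:1.5, that expands to 12 dB under threshold.
Output = -16 − 12 = -28 dBFS.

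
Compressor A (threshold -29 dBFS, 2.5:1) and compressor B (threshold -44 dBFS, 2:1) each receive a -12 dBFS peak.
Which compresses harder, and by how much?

B, by 5.8 dB

A: 17 dB over, compressed to 6.8 dB over, so 10.2 dB of GR.
B: 32 dB over, compressed to 16 dB over, so 16 dB of GR.
B reduces 5.8 dB more.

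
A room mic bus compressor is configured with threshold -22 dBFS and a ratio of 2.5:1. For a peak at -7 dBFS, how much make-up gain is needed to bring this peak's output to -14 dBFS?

Without make-up, output = threshold + overshoot/2.5 = -22 + 6 = -16 dBFS.
Gap to target: 2 dB.

2 dB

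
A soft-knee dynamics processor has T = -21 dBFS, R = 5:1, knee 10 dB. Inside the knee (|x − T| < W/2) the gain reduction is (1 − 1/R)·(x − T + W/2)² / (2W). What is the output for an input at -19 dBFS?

-20.96 dBFS

x − T + W/2 = -19 − (-21) + 5 = 7.
GR = (1 − 1/5) × 7² / 20 = 0.8 × 49 / 20 = 1.96 dB.
Output = -19 − 1.96 = -20.96 dBFS.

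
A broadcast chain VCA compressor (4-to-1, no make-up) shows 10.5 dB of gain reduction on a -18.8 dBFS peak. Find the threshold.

-32.8 dBFS

Let T be the threshold. Output overshoot = (input overshoot)/R, so -29.3 − T = (-18.8 − T)/4.
4·(-29.3 − T) = -18.8 − T → 3·T = -117.2 − (-18.8) = -98.4.
T = -98.4/3 = -32.8 dBFS.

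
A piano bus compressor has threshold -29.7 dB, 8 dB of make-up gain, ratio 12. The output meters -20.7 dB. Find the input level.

Remove make-up: -20.7 − 8 = -28.7 dB.
That's 1 dB above the -29.7 dB threshold.
Undo the ratio: input overshoot = 1 × 12 = 12 dB, giving input = -17.7 dB.

-17.7 dB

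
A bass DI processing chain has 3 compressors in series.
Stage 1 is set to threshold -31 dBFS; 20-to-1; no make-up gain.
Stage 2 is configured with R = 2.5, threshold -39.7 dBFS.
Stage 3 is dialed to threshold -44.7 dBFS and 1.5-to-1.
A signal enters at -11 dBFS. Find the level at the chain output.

-38.78 dBFS

Stage 1: 20 dB above -31 dBFS, reduced 20:1 to 1 dB above → -30 dBFS.
Stage 2: 9.7 dB above -39.7 dBFS, reduced 2.5:1 to 3.88 dB above → -35.82 dBFS.
Stage 3: overshoot 8.88 dB → 8.88/1.5 = 5.92 dB → -38.78 dBFS.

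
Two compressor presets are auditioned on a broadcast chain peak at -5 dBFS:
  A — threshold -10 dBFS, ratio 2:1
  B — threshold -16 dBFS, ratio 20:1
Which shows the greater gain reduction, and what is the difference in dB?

B, by 7.95 dB

A: GR = 5 − 5/2 = 2.5 dB.
B: GR = 11 − 11/20 = 10.45 dB.
B reduces 7.95 dB more.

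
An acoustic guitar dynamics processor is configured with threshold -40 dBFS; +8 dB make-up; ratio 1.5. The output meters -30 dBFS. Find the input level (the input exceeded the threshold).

Stripping the +8 dB make-up gives -38 dBFS at the gain stage.
That's 2 dB above the -40 dBFS threshold.
Before 1.5:1 compression the overshoot was 2 × 1.5 = 3 dB, so input = -40 + 3 = -37 dBFS.

-37 dBFS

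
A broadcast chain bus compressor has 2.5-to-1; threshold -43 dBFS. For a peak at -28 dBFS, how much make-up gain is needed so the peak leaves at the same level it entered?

Without make-up, output = threshold + overshoot/2.5 = -43 + 6 = -37 dBFS.
Gap to target: 9 dB.

9 dB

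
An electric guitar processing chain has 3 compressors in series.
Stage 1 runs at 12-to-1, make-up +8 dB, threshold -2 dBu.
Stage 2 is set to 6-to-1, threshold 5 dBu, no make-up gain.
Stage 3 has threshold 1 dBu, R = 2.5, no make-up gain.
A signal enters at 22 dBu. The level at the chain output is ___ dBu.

2.8 dBu

Stage 1: overshoot 24 dB → 24/12 = 2 dB → 0 dBu; +8 dB make-up → 8 dBu.
Stage 2: overshoot 3 dB → 3/6 = 0.5 dB → 5.5 dBu.
Stage 3: overshoot 4.5 dB → 4.5/2.5 = 1.8 dB → 2.8 dBu.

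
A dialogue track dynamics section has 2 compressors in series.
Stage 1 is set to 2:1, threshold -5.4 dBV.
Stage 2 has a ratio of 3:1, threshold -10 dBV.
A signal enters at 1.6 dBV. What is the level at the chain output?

Stage 1: 1.6 dBV is 7 dB over -5.4 dBV; at 2:1 that becomes 3.5 dB over, giving -1.9 dBV.
Stage 2: overshoot 8.1 dB → 8.1/3 = 2.7 dB → -7.3 dBV.

-7.3 dBV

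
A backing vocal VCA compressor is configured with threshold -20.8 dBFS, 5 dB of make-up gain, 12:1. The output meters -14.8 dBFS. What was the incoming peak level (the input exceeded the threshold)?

-8.8 dBFS

Before make-up, the level was -14.8 − 5 = -19.8 dBFS.
The compressed level sits -19.8 − (-20.8) = 1 dB over threshold.
Before 12:1 compression the overshoot was 1 × 12 = 12 dB, so input = -20.8 + 12 = -8.8 dBFS.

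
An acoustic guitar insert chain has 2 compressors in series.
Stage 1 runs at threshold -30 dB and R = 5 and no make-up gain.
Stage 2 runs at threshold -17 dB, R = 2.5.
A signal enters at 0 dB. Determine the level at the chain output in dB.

-24 dB

Stage 1: 0 dB is 30 dB over -30 dB; at 5:1 that becomes 6 dB over, giving -24 dB.
Stage 2: -24 dB is at or below the -17 dB threshold — no compression; output -24 dB.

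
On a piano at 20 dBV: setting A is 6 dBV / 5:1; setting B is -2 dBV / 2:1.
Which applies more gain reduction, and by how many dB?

A, by 0.2 dB

A: GR = 14 − 14/5 = 11.2 dB.
B: GR = 22 − 22/2 = 11 dB.
A applies 0.2 dB more gain reduction.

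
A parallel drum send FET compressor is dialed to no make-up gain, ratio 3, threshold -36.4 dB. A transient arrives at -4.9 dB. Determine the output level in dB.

-25.9 dB

Overshoot: -4.9 − (-36.4) = 31.5 dB.
At 3:1 the overshoot is divided by 3, leaving 10.5 dB above threshold.
So the level is -36.4 + 10.5 = -25.9 dB.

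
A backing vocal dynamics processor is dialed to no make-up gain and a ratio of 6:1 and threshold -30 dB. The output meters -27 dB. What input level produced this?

-12 dB

Post-compression overshoot = -27 − (-30) = 3 dB.
Input overshoot = R × output overshoot = 18 dB → input = -30 + 18 = -12 dB.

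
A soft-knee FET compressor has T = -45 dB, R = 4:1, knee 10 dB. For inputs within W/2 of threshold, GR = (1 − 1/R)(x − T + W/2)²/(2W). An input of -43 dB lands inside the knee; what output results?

-44.8375 dB

x − T + W/2 = -43 − (-45) + 5 = 7.
GR = (1 − 1/4) × 7² / 20 = 0.75 × 49 / 20 = 1.8375 dB.
Output = -43 − 1.8375 = -44.8375 dB.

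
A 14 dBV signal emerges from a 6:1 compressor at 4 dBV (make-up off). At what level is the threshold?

Input is 12 dB above T (since output overshoot × R = input overshoot: (4 − T)·6 = 14 − T gives T = 2 dBV).
Check: 2 + (14 − 2)/6 = 2 + 2 = 4 dBV. ✓

2 dBV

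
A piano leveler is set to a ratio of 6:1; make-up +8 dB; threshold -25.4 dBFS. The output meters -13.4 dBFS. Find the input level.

-1.4 dBFS

Stripping the +8 dB make-up gives -21.4 dBFS at the gain stage.
The compressed level sits -21.4 − (-25.4) = 4 dB over threshold.
Before 6:1 compression the overshoot was 4 × 6 = 24 dB, so input = -25.4 + 24 = -1.4 dBFS.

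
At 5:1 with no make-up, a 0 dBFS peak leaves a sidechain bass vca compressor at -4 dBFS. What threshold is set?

-5 dBFS

Input is 5 dB above T (since output overshoot × R = input overshoot: (-4 − T)·5 = 0 − T gives T = -5 dBFS).
Check: -5 + (0 − (-5))/5 = -5 + 1 = -4 dBFS. ✓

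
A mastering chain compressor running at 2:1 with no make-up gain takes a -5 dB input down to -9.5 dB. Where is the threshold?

Input is 9 dB above T (since output overshoot × R = input overshoot: (-9.5 − T)·2 = -5 − T gives T = -14 dB).
Check: -14 + (-5 − (-14))/2 = -14 + 4.5 = -9.5 dB. ✓

-14 dB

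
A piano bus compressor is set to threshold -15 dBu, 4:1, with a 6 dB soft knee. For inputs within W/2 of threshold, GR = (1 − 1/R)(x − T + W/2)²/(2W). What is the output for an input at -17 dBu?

x − T + W/2 = -17 − (-15) + 3 = 1.
GR = (1 − 1/4) × 1² / 12 = 0.75 × 1 / 12 = 0.0625 dB.
Output = -17 − 0.0625 = -17.0625 dBu.

-17.0625 dBu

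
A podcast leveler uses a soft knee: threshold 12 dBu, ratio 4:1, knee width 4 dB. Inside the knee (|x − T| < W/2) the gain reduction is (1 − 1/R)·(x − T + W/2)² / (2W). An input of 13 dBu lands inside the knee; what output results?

x − T + W/2 = 13 − 12 + 2 = 3.
GR = (1 − 1/4) × 3² / 8 = 0.75 × 9 / 8 = 0.84375 dB.
Output = 13 − 0.84375 = 12.15625 dBu.

12.15625 dBu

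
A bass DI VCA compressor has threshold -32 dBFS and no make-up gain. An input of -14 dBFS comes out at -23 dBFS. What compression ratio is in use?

2:1

Input overshoot = -14 − (-32) = 18 dB; output overshoot = -23 − (-32) = 9 dB.
Ratio = 18 / 9 = 2.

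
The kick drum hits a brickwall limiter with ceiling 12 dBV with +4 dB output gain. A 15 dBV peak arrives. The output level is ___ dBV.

16 dBV

A brickwall limiter is an ∞:1 compressor: any input above the ceiling is clamped to 12 dBV.
Output gain then adds 4 dB: 12 + 4 = 16 dBV.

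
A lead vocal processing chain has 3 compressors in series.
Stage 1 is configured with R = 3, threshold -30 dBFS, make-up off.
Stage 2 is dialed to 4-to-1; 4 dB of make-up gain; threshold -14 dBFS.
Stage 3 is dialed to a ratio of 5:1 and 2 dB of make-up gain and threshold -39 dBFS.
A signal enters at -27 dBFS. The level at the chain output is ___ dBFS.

-34.2 dBFS

Stage 1: -27 dBFS is 3 dB over -30 dBFS; at 3:1 that becomes 1 dB over, giving -29 dBFS.
Stage 2: -29 dBFS ≤ -14 dBFS, so stage 2 doesn't engage; make-up brings it to -25 dBFS.
Stage 3: -25 dBFS is 14 dB over -39 dBFS; at 5:1 that becomes 2.8 dB over, giving -36.2 dBFS; +2 dB make-up → -34.2 dBFS.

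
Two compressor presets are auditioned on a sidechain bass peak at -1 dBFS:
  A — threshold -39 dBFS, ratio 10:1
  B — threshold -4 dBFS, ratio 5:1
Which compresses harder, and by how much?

A: 38 dB over, compressed to 3.8 dB over, so 34.2 dB of GR.
B: 3 dB over, compressed to 0.6 dB over, so 2.4 dB of GR.
A reduces 31.8 dB more.

A, by 31.8 dB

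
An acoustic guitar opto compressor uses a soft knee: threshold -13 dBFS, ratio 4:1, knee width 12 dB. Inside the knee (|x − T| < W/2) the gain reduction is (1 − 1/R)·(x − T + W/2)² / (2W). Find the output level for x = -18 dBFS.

x − T + W/2 = -18 − (-13) + 6 = 1.
GR = (1 − 1/4) × 1² / 24 = 0.75 × 1 / 24 = 0.03125 dB.
Output = -18 − 0.03125 = -18.03125 dBFS.

-18.03125 dBFS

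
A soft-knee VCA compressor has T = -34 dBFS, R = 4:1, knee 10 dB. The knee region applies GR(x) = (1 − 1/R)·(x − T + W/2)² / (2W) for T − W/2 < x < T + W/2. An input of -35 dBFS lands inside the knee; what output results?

x − T + W/2 = -35 − (-34) + 5 = 4.
GR = (1 − 1/4) × 4² / 20 = 0.75 × 16 / 20 = 0.6 dB.
Output = -35 − 0.6 = -35.6 dBFS.

-35.6 dBFS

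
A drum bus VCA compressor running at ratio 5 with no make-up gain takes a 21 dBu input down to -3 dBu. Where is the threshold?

Gain reduction = 21 − (-3) = 24 dB; output overshoot = GR / (R − 1) = 24 / 4 = 6 dB.
Threshold = output − output overshoot = -3 − 6 = -9 dBu.

-9 dBu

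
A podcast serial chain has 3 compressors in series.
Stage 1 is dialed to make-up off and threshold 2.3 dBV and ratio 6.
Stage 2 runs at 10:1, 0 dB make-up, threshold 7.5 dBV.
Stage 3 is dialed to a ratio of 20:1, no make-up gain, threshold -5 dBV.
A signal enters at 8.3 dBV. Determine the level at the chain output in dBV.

-4.585 dBV

Stage 1: 6 dB above 2.3 dBV, reduced 6:1 to 1 dB above → 3.3 dBV.
Stage 2: below threshold (3.3 ≤ 7.5); passes unchanged; output 3.3 dBV.
Stage 3: overshoot 8.3 dB → 8.3/20 = 0.415 dB → -4.585 dBV.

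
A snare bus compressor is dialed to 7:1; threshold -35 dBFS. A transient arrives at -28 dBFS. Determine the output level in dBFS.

-28 dBFS sits 7 dB over threshold.
At 7:1 the overshoot is divided by 7, leaving 1 dB above threshold.
That puts the output at -34 dBFS.

-34 dBFS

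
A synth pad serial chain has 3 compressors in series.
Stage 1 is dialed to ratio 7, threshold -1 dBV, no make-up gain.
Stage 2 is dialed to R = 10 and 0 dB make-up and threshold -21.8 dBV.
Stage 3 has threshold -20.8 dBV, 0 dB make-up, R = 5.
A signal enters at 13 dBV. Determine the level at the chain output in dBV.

-20.544 dBV

Stage 1: 13 dBV is 14 dB over -1 dBV; at 7:1 that becomes 2 dB over, giving 1 dBV.
Stage 2: 1 dBV is 22.8 dB over -21.8 dBV; at 10:1 that becomes 2.28 dB over, giving -19.52 dBV.
Stage 3: overshoot 1.28 dB → 1.28/5 = 0.256 dB → -20.544 dBV.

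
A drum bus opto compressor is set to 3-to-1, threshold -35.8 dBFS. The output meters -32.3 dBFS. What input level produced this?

The compressed level sits -32.3 − (-35.8) = 3.5 dB over threshold.
Undo the ratio: input overshoot = 3.5 × 3 = 10.5 dB, giving input = -25.3 dBFS.

-25.3 dBFS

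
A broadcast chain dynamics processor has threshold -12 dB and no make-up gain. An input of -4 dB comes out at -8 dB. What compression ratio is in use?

2:1

Input overshoot = -4 − (-12) = 8 dB; output overshoot = -8 − (-12) = 4 dB.
Ratio = 8 / 4 = 2.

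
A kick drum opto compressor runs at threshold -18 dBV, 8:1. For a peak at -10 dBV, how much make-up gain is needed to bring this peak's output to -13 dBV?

4 dB

The peak compresses to -18 + 8/8 = -17 dBV.
To reach -13 dBV requires -13 − (-17) = 4 dB of make-up.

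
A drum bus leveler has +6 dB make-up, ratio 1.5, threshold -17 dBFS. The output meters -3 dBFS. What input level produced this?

-5 dBFS

Before make-up, the level was -3 − 6 = -9 dBFS.
That's 8 dB above the -17 dBFS threshold.
Undo the ratio: input overshoot = 8 × 1.5 = 12 dB, giving input = -5 dBFS.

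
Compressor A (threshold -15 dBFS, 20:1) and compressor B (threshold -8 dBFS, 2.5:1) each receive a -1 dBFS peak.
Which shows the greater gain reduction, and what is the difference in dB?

A: 14 dB over, compressed to 0.7 dB over, so 13.3 dB of GR.
B: 7 dB over, compressed to 2.8 dB over, so 4.2 dB of GR.
A applies 9.1 dB more gain reduction.

A, by 9.1 dB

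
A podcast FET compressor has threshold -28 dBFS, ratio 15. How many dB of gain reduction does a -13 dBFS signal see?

The signal is 15 dB above threshold.
After 15:1 compression the overshoot becomes 15/15 = 1 dB.
So the signal is attenuated by 15 − 1 = 14 dB.

14 dB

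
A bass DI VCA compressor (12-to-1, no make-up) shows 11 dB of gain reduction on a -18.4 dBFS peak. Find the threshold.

Gain reduction = -18.4 − (-29.4) = 11 dB; output overshoot = GR / (R − 1) = 11 / 11 = 1 dB.
Threshold = output − output overshoot = -29.4 − 1 = -30.4 dBFS.

-30.4 dBFS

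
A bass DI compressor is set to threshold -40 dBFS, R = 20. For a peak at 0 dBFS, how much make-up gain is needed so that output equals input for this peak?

38 dB

Without make-up, output = threshold + overshoot/20 = -40 + 2 = -38 dBFS.
Gap to target: 38 dB.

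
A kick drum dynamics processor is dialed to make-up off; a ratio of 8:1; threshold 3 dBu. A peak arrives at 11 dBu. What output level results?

4 dBu

11 dBu sits 8 dB over threshold.
The 8 dB excess becomes 1 dB after 8:1 reduction.
Output = 3 + 1 = 4 dBu.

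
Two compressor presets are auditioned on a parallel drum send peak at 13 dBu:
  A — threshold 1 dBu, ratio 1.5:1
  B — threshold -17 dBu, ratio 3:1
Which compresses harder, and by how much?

A: GR = 12 − 12/1.5 = 4 dB.
B: GR = 30 − 30/3 = 20 dB.
B applies 16 dB more gain reduction.

B, by 16 dB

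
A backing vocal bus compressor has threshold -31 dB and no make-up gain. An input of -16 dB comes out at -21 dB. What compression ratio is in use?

1.5:1

Input overshoot = -16 − (-31) = 15 dB; output overshoot = -21 − (-31) = 10 dB.
Ratio = 15 / 10 = 1.5.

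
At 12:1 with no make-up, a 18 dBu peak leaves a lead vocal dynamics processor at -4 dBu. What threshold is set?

-6 dBu

Gain reduction = 18 − (-4) = 22 dB; output overshoot = GR / (R − 1) = 22 / 11 = 2 dB.
Threshold = output − output overshoot = -4 − 2 = -6 dBu.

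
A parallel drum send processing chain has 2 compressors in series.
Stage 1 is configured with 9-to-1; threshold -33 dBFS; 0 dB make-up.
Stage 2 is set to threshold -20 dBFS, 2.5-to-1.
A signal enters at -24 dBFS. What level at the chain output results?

Stage 1: -24 dBFS is 9 dB over -33 dBFS; at 9:1 that becomes 1 dB over, giving -32 dBFS.
Stage 2: below threshold (-32 ≤ -20); passes unchanged; output -32 dBFS.

-32 dBFS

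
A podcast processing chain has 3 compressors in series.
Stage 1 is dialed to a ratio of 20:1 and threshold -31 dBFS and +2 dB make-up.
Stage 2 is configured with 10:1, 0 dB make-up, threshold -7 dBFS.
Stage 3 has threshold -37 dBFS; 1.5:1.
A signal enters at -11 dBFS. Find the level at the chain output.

Stage 1: -11 dBFS is 20 dB over -31 dBFS; at 20:1 that becomes 1 dB over, giving -30 dBFS; +2 dB make-up → -28 dBFS.
Stage 2: below threshold (-28 ≤ -7); passes unchanged; output -28 dBFS.
Stage 3: overshoot 9 dB → 9/1.5 = 6 dB → -31 dBFS.

-31 dBFS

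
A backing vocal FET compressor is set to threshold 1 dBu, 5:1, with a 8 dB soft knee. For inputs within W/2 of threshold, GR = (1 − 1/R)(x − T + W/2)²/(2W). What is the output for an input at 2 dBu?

0.75 dBu

x − T + W/2 = 2 − 1 + 4 = 5.
GR = (1 − 1/5) × 5² / 16 = 0.8 × 25 / 16 = 1.25 dB.
Output = 2 − 1.25 = 0.75 dBu.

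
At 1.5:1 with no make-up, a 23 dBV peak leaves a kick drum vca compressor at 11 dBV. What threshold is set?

Gain reduction = 23 − 11 = 12 dB; output overshoot = GR / (R − 1) = 12 / 0.5 = 24 dB.
Threshold = output − output overshoot = 11 − 24 = -13 dBV.

-13 dBV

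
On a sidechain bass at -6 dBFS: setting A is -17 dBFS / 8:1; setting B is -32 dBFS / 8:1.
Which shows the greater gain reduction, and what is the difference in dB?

A: GR = 11 − 11/8 = 9.625 dB.
B: GR = 26 − 26/8 = 22.75 dB.
B applies 13.125 dB more gain reduction.

B, by 13.125 dB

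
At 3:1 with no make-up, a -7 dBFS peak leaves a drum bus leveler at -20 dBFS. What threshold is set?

-26.5 dBFS

Input is 19.5 dB above T (since output overshoot × R = input overshoot: (-20 − T)·3 = -7 − T gives T = -26.5 dBFS).
Check: -26.5 + (-7 − (-26.5))/3 = -26.5 + 6.5 = -20 dBFS. ✓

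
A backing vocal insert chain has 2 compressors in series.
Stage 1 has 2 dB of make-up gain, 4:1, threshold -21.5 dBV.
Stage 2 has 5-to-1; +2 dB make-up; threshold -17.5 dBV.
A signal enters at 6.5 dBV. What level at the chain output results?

-14.5 dBV

Stage 1: overshoot 28 dB → 28/4 = 7 dB → -14.5 dBV; +2 dB make-up → -12.5 dBV.
Stage 2: -12.5 dBV is 5 dB over -17.5 dBV; at 5:1 that becomes 1 dB over, giving -16.5 dBV; +2 dB make-up → -14.5 dBV.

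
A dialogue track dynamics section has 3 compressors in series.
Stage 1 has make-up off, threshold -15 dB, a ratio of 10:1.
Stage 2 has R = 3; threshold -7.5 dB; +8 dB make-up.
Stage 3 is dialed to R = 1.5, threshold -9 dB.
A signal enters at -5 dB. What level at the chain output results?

-7 dB

Stage 1: 10 dB above -15 dB, reduced 10:1 to 1 dB above → -14 dB.
Stage 2: -14 dB is at or below the -7.5 dB threshold — no compression; make-up brings it to -6 dB.
Stage 3: -6 dB is 3 dB over -9 dB; at 1.5:1 that becomes 2 dB over, giving -7 dB.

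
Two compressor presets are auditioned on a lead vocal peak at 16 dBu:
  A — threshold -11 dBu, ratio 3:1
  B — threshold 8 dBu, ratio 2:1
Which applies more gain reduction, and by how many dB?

A, by 14 dB

A: overshoot 27 dB → output overshoot 9 dB → GR 18 dB.
B: overshoot 8 dB → output overshoot 4 dB → GR 4 dB.
Difference: 14 dB in favour of A.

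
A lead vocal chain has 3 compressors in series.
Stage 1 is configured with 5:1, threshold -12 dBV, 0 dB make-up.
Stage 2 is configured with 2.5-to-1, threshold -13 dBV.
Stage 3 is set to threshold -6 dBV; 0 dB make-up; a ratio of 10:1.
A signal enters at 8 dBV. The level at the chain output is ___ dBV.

-11 dBV

Stage 1: overshoot 20 dB → 20/5 = 4 dB → -8 dBV.
Stage 2: 5 dB above -13 dBV, reduced 2.5:1 to 2 dB above → -11 dBV.
Stage 3: -11 dBV is at or below the -6 dBV threshold — no compression; output -11 dBV.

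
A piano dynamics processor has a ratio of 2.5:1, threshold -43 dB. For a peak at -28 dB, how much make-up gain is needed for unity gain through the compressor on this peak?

9 dB

The peak compresses to -43 + 15/2.5 = -37 dB.
To reach -28 dB requires -28 − (-37) = 9 dB of make-up.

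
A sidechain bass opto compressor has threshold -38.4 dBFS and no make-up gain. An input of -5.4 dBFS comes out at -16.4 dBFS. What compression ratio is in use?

1.5:1

Input overshoot = -5.4 − (-38.4) = 33 dB; output overshoot = -16.4 − (-38.4) = 22 dB.
Ratio = 33 / 22 = 1.5.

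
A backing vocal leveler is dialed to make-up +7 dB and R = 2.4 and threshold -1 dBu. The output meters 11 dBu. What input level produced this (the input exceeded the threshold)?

Remove make-up: 11 − 7 = 4 dBu.
Post-compression overshoot = 4 − (-1) = 5 dB.
Before 2.4:1 compression the overshoot was 5 × 2.4 = 12 dB, so input = -1 + 12 = 11 dBu.

11 dBu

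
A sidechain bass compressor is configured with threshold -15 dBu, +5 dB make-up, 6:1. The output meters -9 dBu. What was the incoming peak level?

-9 dBu

Before make-up, the level was -9 − 5 = -14 dBu.
The compressed level sits -14 − (-15) = 1 dB over threshold.
Input overshoot = R × output overshoot = 6 dB → input = -15 + 6 = -9 dBu.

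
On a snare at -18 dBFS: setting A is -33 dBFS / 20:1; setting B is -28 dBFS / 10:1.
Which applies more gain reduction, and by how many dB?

A, by 5.25 dB

A: 15 dB over, compressed to 0.75 dB over, so 14.25 dB of GR.
B: 10 dB over, compressed to 1 dB over, so 9 dB of GR.
A applies 5.25 dB more gain reduction.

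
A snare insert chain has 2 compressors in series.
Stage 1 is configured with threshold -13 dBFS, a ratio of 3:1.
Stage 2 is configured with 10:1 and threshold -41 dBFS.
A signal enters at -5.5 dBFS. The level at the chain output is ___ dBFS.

-37.95 dBFS

Stage 1: 7.5 dB above -13 dBFS, reduced 3:1 to 2.5 dB above → -10.5 dBFS.
Stage 2: 30.5 dB above -41 dBFS, reduced 10:1 to 3.05 dB above → -37.95 dBFS.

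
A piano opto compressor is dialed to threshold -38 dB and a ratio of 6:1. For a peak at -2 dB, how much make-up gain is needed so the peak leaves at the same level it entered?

30 dB

Without make-up, output = threshold + overshoot/6 = -38 + 6 = -32 dB.
Gap to target: 30 dB.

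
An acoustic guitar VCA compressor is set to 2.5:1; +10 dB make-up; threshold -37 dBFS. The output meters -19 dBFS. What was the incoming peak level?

-17 dBFS

Stripping the +10 dB make-up gives -29 dBFS at the gain stage.
The compressed level sits -29 − (-37) = 8 dB over threshold.
Before 2.5:1 compression the overshoot was 8 × 2.5 = 20 dB, so input = -37 + 20 = -17 dBFS.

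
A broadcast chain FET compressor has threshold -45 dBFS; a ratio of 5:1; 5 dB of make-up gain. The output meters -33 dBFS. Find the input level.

Before make-up, the level was -33 − 5 = -38 dBFS.
Post-compression overshoot = -38 − (-45) = 7 dB.
Input overshoot = R × output overshoot = 35 dB → input = -45 + 35 = -10 dBFS.

-10 dBFS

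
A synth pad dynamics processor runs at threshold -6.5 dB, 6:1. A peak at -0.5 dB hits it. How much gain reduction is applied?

5 dB

The signal is 6 dB above threshold.
A 6:1 ratio leaves 1 dB of that excess.
So the signal is attenuated by 6 − 1 = 5 dB.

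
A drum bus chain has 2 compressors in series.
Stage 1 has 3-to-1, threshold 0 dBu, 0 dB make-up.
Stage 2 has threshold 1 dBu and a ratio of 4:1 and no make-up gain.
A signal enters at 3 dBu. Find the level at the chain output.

1 dBu

Stage 1: 3 dB above 0 dBu, reduced 3:1 to 1 dB above → 1 dBu.
Stage 2: 1 dBu is at or below the 1 dBu threshold — no compression; output 1 dBu.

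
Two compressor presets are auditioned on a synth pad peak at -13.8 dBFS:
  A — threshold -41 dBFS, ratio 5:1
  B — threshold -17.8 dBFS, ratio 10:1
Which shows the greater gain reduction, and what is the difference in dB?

A: 27.2 dB over, compressed to 5.44 dB over, so 21.76 dB of GR.
B: 4 dB over, compressed to 0.4 dB over, so 3.6 dB of GR.
A reduces 18.16 dB more.

A, by 18.16 dB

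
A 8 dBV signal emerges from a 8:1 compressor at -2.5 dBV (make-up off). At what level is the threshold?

Gain reduction = 8 − (-2.5) = 10.5 dB; output overshoot = GR / (R − 1) = 10.5 / 7 = 1.5 dB.
Threshold = output − output overshoot = -2.5 − 1.5 = -4 dBV.

-4 dBV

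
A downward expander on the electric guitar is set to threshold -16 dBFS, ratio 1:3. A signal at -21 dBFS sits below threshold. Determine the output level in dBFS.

-31 dBFS

Undershoot = (-16) − (-21) = 5 dB.
At 1:3, that expands to 15 dB under threshold.
Output = -16 − 15 = -31 dBFS.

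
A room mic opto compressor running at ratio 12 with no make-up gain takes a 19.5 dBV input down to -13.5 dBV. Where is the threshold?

-16.5 dBV

Gain reduction = 19.5 − (-13.5) = 33 dB; output overshoot = GR / (R − 1) = 33 / 11 = 3 dB.
Threshold = output − output overshoot = -13.5 − 3 = -16.5 dBV.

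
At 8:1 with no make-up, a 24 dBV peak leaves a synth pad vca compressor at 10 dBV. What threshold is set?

8 dBV

Input is 16 dB above T (since output overshoot × R = input overshoot: (10 − T)·8 = 24 − T gives T = 8 dBV).
Check: 8 + (24 − 8)/8 = 8 + 2 = 10 dBV. ✓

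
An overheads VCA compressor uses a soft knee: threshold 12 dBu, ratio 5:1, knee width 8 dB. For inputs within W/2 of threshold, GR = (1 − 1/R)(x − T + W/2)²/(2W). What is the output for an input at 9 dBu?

x − T + W/2 = 9 − 12 + 4 = 1.
GR = (1 − 1/5) × 1² / 16 = 0.8 × 1 / 16 = 0.05 dB.
Output = 9 − 0.05 = 8.95 dBu.

8.95 dBu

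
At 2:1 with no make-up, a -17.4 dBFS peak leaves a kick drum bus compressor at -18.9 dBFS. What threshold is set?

Let T be the threshold. Output overshoot = (input overshoot)/R, so -18.9 − T = (-17.4 − T)/2.
2·(-18.9 − T) = -17.4 − T → 1·T = -37.8 − (-17.4) = -20.4.
T = -20.4/1 = -20.4 dBFS.

-20.4 dBFS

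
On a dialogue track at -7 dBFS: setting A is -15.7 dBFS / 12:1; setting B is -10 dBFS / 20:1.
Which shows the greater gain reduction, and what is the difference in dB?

A, by 5.125 dB

A: 8.7 dB over, compressed to 0.725 dB over, so 7.975 dB of GR.
B: 3 dB over, compressed to 0.15 dB over, so 2.85 dB of GR.
A applies 5.125 dB more gain reduction.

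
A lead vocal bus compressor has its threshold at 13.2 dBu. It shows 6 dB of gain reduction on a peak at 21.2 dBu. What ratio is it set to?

Input overshoot = 21.2 − 13.2 = 8 dB.
Output overshoot = 8 − 6 = 2 dB.
Ratio = input overshoot / output overshoot = 8 / 2 = 4.

4:1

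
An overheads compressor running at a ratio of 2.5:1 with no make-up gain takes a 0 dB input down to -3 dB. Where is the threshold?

-5 dB

Let T be the threshold. Output overshoot = (input overshoot)/R, so -3 − T = (0 − T)/2.5.
2.5·(-3 − T) = 0 − T → 1.5·T = -7.5 − 0 = -7.5.
T = -7.5/1.5 = -5 dB.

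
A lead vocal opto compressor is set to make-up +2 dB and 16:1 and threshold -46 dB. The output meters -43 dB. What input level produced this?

-30 dB

Remove make-up: -43 − 2 = -45 dB.
The compressed level sits -45 − (-46) = 1 dB over threshold.
Input overshoot = R × output overshoot = 16 dB → input = -46 + 16 = -30 dB.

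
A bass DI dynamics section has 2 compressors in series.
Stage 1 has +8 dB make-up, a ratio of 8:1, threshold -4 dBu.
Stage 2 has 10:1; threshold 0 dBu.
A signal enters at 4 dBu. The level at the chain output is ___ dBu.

Stage 1: 8 dB above -4 dBu, reduced 8:1 to 1 dB above → -3 dBu; +8 dB make-up → 5 dBu.
Stage 2: 5 dBu is 5 dB over 0 dBu; at 10:1 that becomes 0.5 dB over, giving 0.5 dBu.

0.5 dBu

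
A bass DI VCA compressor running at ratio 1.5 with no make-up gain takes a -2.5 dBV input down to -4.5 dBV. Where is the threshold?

-8.5 dBV

Input is 6 dB above T (since output overshoot × R = input overshoot: (-4.5 − T)·1.5 = -2.5 − T gives T = -8.5 dBV).
Check: -8.5 + (-2.5 − (-8.5))/1.5 = -8.5 + 4 = -4.5 dBV. ✓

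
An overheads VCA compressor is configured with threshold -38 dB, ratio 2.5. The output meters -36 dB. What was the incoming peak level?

-33 dB

That's 2 dB above the -38 dB threshold.
Undo the ratio: input overshoot = 2 × 2.5 = 5 dB, giving input = -33 dB.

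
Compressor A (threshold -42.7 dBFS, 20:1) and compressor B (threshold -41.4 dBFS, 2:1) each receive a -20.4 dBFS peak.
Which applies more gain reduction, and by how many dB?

A: GR = 22.3 − 22.3/20 = 21.185 dB.
B: GR = 21 − 21/2 = 10.5 dB.
A applies 10.685 dB more gain reduction.

A, by 10.685 dB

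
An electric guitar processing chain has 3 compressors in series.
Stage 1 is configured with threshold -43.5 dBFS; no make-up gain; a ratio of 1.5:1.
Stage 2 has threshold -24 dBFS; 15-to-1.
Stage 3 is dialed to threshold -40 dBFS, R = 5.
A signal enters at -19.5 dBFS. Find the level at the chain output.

Stage 1: overshoot 24 dB → 24/1.5 = 16 dB → -27.5 dBFS.
Stage 2: -27.5 dBFS ≤ -24 dBFS, so stage 2 doesn't engage; output -27.5 dBFS.
Stage 3: -27.5 dBFS is 12.5 dB over -40 dBFS; at 5:1 that becomes 2.5 dB over, giving -37.5 dBFS.

-37.5 dBFS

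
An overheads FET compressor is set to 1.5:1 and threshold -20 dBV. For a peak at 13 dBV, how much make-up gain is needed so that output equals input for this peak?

11 dB

Overshoot 33 dB → 33/1.5 = 22 dB after compression, so the compressed level is -20 + 22 = 2 dBV.
Make-up = target − compressed = 13 − 2 = 11 dB.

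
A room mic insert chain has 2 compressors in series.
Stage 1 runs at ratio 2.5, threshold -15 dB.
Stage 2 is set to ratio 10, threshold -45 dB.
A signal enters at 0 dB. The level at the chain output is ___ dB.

-41.4 dB

Stage 1: 0 dB is 15 dB over -15 dB; at 2.5:1 that becomes 6 dB over, giving -9 dB.
Stage 2: -9 dB is 36 dB over -45 dB; at 10:1 that becomes 3.6 dB over, giving -41.4 dB.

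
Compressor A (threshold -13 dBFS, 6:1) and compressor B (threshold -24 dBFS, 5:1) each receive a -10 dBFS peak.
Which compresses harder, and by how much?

A: 3 dB over, compressed to 0.5 dB over, so 2.5 dB of GR.
B: 14 dB over, compressed to 2.8 dB over, so 11.2 dB of GR.
Difference: 8.7 dB in favour of B.

B, by 8.7 dB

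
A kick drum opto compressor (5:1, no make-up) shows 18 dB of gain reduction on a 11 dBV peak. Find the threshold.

Let T be the threshold. Output overshoot = (input overshoot)/R, so -7 − T = (11 − T)/5.
5·(-7 − T) = 11 − T → 4·T = -35 − 11 = -46.
T = -46/4 = -11.5 dBV.

-11.5 dBV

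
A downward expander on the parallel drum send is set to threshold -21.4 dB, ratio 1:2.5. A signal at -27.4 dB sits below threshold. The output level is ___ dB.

Below threshold, a 1:2.5 expander applies gain = (2.5−1)×(T − x) of attenuation.
(2.5−1) × 6 = 9 dB, so output = -27.4 − 9 = -36.4 dB.

-36.4 dB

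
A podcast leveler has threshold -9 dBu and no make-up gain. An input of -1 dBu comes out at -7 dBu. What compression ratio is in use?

Input overshoot = -1 − (-9) = 8 dB; output overshoot = -7 − (-9) = 2 dB.
Ratio = 8 / 2 = 4.

4:1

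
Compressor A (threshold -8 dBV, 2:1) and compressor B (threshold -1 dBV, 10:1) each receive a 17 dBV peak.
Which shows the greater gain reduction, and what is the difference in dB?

A: GR = 25 − 25/2 = 12.5 dB.
B: GR = 18 − 18/10 = 16.2 dB.
Difference: 3.7 dB in favour of B.

B, by 3.7 dB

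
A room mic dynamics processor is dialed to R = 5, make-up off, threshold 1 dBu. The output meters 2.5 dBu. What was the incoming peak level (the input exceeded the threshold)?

8.5 dBu

The compressed level sits 2.5 − 1 = 1.5 dB over threshold.
Undo the ratio: input overshoot = 1.5 × 5 = 7.5 dB, giving input = 8.5 dBu.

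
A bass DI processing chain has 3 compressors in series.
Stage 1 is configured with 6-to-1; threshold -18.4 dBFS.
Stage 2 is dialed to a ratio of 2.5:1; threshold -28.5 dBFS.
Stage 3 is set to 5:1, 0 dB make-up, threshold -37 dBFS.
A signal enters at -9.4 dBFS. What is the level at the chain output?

Stage 1: overshoot 9 dB → 9/6 = 1.5 dB → -16.9 dBFS.
Stage 2: -16.9 dBFS is 11.6 dB over -28.5 dBFS; at 2.5:1 that becomes 4.64 dB over, giving -23.86 dBFS.
Stage 3: 13.14 dB above -37 dBFS, reduced 5:1 to 2.628 dB above → -34.372 dBFS.

-34.372 dBFS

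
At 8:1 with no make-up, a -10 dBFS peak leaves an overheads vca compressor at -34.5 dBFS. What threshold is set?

-38 dBFS

Input is 28 dB above T (since output overshoot × R = input overshoot: (-34.5 − T)·8 = -10 − T gives T = -38 dBFS).
Check: -38 + (-10 − (-38))/8 = -38 + 3.5 = -34.5 dBFS. ✓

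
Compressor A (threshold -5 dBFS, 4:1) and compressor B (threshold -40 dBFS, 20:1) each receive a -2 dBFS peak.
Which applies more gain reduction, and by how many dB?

A: GR = 3 − 3/4 = 2.25 dB.
B: GR = 38 − 38/20 = 36.1 dB.
B applies 33.85 dB more gain reduction.

B, by 33.85 dB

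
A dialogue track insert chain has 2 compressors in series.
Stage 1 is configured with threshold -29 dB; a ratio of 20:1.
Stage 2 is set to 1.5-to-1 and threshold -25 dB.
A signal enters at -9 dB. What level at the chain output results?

-28 dB

Stage 1: -9 dB is 20 dB over -29 dB; at 20:1 that becomes 1 dB over, giving -28 dB.
Stage 2: below threshold (-28 ≤ -25); passes unchanged; output -28 dB.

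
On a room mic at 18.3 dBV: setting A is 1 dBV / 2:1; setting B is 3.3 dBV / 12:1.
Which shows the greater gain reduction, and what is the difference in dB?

A: 17.3 dB over, compressed to 8.65 dB over, so 8.65 dB of GR.
B: 15 dB over, compressed to 1.25 dB over, so 13.75 dB of GR.
B applies 5.1 dB more gain reduction.

B, by 5.1 dB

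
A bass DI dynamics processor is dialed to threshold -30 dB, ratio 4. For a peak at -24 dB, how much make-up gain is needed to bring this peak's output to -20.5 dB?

Without make-up, output = threshold + overshoot/4 = -30 + 1.5 = -28.5 dB.
Gap to target: 8 dB.

8 dB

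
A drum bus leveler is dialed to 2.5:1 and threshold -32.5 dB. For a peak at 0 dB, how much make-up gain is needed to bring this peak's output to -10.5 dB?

The peak compresses to -32.5 + 32.5/2.5 = -19.5 dB.
To reach -10.5 dB requires -10.5 − (-19.5) = 9 dB of make-up.

9 dB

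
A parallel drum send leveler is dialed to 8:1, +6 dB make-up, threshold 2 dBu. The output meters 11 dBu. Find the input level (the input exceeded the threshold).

26 dBu

Before make-up, the level was 11 − 6 = 5 dBu.
That's 3 dB above the 2 dBu threshold.
Before 8:1 compression the overshoot was 3 × 8 = 24 dB, so input = 2 + 24 = 26 dBu.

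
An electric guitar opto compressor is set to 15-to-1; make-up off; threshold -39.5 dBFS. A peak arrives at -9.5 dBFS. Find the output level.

-9.5 dBFS sits 30 dB over threshold.
15:1 compression reduces that to 30/15 = 2 dB over.
Output = -39.5 + 2 = -37.5 dBFS.

-37.5 dBFS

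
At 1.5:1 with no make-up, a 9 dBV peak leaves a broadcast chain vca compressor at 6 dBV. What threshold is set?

Let T be the threshold. Output overshoot = (input overshoot)/R, so 6 − T = (9 − T)/1.5.
1.5·(6 − T) = 9 − T → 0.5·T = 9 − 9 = 0.
T = 0/0.5 = 0 dBV.

0 dBV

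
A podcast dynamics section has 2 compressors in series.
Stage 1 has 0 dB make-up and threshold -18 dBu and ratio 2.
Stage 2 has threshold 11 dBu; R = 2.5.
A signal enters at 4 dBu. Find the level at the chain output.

-7 dBu

Stage 1: 4 dBu is 22 dB over -18 dBu; at 2:1 that becomes 11 dB over, giving -7 dBu.
Stage 2: below threshold (-7 ≤ 11); passes unchanged; output -7 dBu.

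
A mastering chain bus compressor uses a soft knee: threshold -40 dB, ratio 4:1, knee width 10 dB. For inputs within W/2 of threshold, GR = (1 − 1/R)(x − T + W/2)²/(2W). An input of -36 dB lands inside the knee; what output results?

x − T + W/2 = -36 − (-40) + 5 = 9.
GR = (1 − 1/4) × 9² / 20 = 0.75 × 81 / 20 = 3.0375 dB.
Output = -36 − 3.0375 = -39.0375 dB.

-39.0375 dB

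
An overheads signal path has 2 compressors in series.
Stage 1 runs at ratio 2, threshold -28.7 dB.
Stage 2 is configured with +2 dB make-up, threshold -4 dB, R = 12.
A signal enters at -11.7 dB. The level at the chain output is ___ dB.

Stage 1: overshoot 17 dB → 17/2 = 8.5 dB → -20.2 dB.
Stage 2: -20.2 dB is at or below the -4 dB threshold — no compression; make-up brings it to -18.2 dB.

-18.2 dB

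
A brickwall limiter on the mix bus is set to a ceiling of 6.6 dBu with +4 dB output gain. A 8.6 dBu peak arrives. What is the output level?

10.6 dBu

The limiter clamps the peak to its 6.6 dBu ceiling.
Output gain then adds 4 dB: 6.6 + 4 = 10.6 dBu.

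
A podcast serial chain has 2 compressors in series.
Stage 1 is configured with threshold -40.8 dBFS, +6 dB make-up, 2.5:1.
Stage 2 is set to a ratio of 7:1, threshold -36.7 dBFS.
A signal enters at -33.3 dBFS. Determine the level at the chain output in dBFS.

Stage 1: 7.5 dB above -40.8 dBFS, reduced 2.5:1 to 3 dB above → -37.8 dBFS; +6 dB make-up → -31.8 dBFS.
Stage 2: overshoot 4.9 dB → 4.9/7 = 0.7 dB → -36 dBFS.

-36 dBFS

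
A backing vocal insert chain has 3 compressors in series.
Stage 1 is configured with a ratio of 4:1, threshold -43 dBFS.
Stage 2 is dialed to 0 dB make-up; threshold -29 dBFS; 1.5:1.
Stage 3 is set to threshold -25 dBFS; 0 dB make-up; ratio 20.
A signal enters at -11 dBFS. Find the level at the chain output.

Stage 1: 32 dB above -43 dBFS, reduced 4:1 to 8 dB above → -35 dBFS.
Stage 2: below threshold (-35 ≤ -29); passes unchanged; output -35 dBFS.
Stage 3: below threshold (-35 ≤ -25); passes unchanged; output -35 dBFS.

-35 dBFS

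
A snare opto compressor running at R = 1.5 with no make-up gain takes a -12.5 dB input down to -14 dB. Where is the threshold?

-17 dB

Input is 4.5 dB above T (since output overshoot × R = input overshoot: (-14 − T)·1.5 = -12.5 − T gives T = -17 dB).
Check: -17 + (-12.5 − (-17))/1.5 = -17 + 3 = -14 dB. ✓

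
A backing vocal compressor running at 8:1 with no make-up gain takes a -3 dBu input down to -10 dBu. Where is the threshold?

-11 dBu

Gain reduction = -3 − (-10) = 7 dB; output overshoot = GR / (R − 1) = 7 / 7 = 1 dB.
Threshold = output − output overshoot = -10 − 1 = -11 dBu.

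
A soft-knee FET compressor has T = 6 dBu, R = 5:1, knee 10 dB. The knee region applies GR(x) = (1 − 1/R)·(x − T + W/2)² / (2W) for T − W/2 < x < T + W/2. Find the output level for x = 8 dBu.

6.04 dBu

x − T + W/2 = 8 − 6 + 5 = 7.
GR = (1 − 1/5) × 7² / 20 = 0.8 × 49 / 20 = 1.96 dB.
Output = 8 − 1.96 = 6.04 dBu.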